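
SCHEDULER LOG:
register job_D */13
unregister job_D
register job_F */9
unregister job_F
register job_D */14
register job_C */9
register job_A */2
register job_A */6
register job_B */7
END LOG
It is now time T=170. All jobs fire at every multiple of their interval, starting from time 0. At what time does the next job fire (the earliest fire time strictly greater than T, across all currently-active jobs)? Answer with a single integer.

Answer: 171

Derivation:
Op 1: register job_D */13 -> active={job_D:*/13}
Op 2: unregister job_D -> active={}
Op 3: register job_F */9 -> active={job_F:*/9}
Op 4: unregister job_F -> active={}
Op 5: register job_D */14 -> active={job_D:*/14}
Op 6: register job_C */9 -> active={job_C:*/9, job_D:*/14}
Op 7: register job_A */2 -> active={job_A:*/2, job_C:*/9, job_D:*/14}
Op 8: register job_A */6 -> active={job_A:*/6, job_C:*/9, job_D:*/14}
Op 9: register job_B */7 -> active={job_A:*/6, job_B:*/7, job_C:*/9, job_D:*/14}
  job_A: interval 6, next fire after T=170 is 174
  job_B: interval 7, next fire after T=170 is 175
  job_C: interval 9, next fire after T=170 is 171
  job_D: interval 14, next fire after T=170 is 182
Earliest fire time = 171 (job job_C)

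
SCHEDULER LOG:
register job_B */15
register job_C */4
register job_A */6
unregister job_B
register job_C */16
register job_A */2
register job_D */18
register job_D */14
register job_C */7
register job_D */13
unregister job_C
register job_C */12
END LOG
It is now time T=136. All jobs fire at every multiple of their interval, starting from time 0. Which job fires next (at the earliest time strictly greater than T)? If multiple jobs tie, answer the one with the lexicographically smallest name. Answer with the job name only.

Answer: job_A

Derivation:
Op 1: register job_B */15 -> active={job_B:*/15}
Op 2: register job_C */4 -> active={job_B:*/15, job_C:*/4}
Op 3: register job_A */6 -> active={job_A:*/6, job_B:*/15, job_C:*/4}
Op 4: unregister job_B -> active={job_A:*/6, job_C:*/4}
Op 5: register job_C */16 -> active={job_A:*/6, job_C:*/16}
Op 6: register job_A */2 -> active={job_A:*/2, job_C:*/16}
Op 7: register job_D */18 -> active={job_A:*/2, job_C:*/16, job_D:*/18}
Op 8: register job_D */14 -> active={job_A:*/2, job_C:*/16, job_D:*/14}
Op 9: register job_C */7 -> active={job_A:*/2, job_C:*/7, job_D:*/14}
Op 10: register job_D */13 -> active={job_A:*/2, job_C:*/7, job_D:*/13}
Op 11: unregister job_C -> active={job_A:*/2, job_D:*/13}
Op 12: register job_C */12 -> active={job_A:*/2, job_C:*/12, job_D:*/13}
  job_A: interval 2, next fire after T=136 is 138
  job_C: interval 12, next fire after T=136 is 144
  job_D: interval 13, next fire after T=136 is 143
Earliest = 138, winner (lex tiebreak) = job_A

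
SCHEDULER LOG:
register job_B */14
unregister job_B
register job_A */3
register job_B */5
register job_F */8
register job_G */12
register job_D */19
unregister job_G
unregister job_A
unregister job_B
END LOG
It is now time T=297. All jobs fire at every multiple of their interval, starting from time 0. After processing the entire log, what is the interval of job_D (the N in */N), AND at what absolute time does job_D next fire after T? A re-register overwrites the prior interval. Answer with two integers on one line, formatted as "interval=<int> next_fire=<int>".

Answer: interval=19 next_fire=304

Derivation:
Op 1: register job_B */14 -> active={job_B:*/14}
Op 2: unregister job_B -> active={}
Op 3: register job_A */3 -> active={job_A:*/3}
Op 4: register job_B */5 -> active={job_A:*/3, job_B:*/5}
Op 5: register job_F */8 -> active={job_A:*/3, job_B:*/5, job_F:*/8}
Op 6: register job_G */12 -> active={job_A:*/3, job_B:*/5, job_F:*/8, job_G:*/12}
Op 7: register job_D */19 -> active={job_A:*/3, job_B:*/5, job_D:*/19, job_F:*/8, job_G:*/12}
Op 8: unregister job_G -> active={job_A:*/3, job_B:*/5, job_D:*/19, job_F:*/8}
Op 9: unregister job_A -> active={job_B:*/5, job_D:*/19, job_F:*/8}
Op 10: unregister job_B -> active={job_D:*/19, job_F:*/8}
Final interval of job_D = 19
Next fire of job_D after T=297: (297//19+1)*19 = 304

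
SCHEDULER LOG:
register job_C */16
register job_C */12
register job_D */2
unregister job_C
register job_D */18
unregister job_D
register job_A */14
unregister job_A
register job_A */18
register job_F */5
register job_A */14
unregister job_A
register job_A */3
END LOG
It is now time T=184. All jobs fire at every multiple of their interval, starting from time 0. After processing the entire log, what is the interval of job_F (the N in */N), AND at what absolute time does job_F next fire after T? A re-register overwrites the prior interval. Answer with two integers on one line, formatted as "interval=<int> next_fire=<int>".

Answer: interval=5 next_fire=185

Derivation:
Op 1: register job_C */16 -> active={job_C:*/16}
Op 2: register job_C */12 -> active={job_C:*/12}
Op 3: register job_D */2 -> active={job_C:*/12, job_D:*/2}
Op 4: unregister job_C -> active={job_D:*/2}
Op 5: register job_D */18 -> active={job_D:*/18}
Op 6: unregister job_D -> active={}
Op 7: register job_A */14 -> active={job_A:*/14}
Op 8: unregister job_A -> active={}
Op 9: register job_A */18 -> active={job_A:*/18}
Op 10: register job_F */5 -> active={job_A:*/18, job_F:*/5}
Op 11: register job_A */14 -> active={job_A:*/14, job_F:*/5}
Op 12: unregister job_A -> active={job_F:*/5}
Op 13: register job_A */3 -> active={job_A:*/3, job_F:*/5}
Final interval of job_F = 5
Next fire of job_F after T=184: (184//5+1)*5 = 185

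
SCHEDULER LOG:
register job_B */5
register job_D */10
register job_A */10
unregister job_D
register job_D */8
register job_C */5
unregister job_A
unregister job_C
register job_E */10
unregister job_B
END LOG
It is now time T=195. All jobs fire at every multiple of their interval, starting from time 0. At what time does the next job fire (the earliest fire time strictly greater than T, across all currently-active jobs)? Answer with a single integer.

Answer: 200

Derivation:
Op 1: register job_B */5 -> active={job_B:*/5}
Op 2: register job_D */10 -> active={job_B:*/5, job_D:*/10}
Op 3: register job_A */10 -> active={job_A:*/10, job_B:*/5, job_D:*/10}
Op 4: unregister job_D -> active={job_A:*/10, job_B:*/5}
Op 5: register job_D */8 -> active={job_A:*/10, job_B:*/5, job_D:*/8}
Op 6: register job_C */5 -> active={job_A:*/10, job_B:*/5, job_C:*/5, job_D:*/8}
Op 7: unregister job_A -> active={job_B:*/5, job_C:*/5, job_D:*/8}
Op 8: unregister job_C -> active={job_B:*/5, job_D:*/8}
Op 9: register job_E */10 -> active={job_B:*/5, job_D:*/8, job_E:*/10}
Op 10: unregister job_B -> active={job_D:*/8, job_E:*/10}
  job_D: interval 8, next fire after T=195 is 200
  job_E: interval 10, next fire after T=195 is 200
Earliest fire time = 200 (job job_D)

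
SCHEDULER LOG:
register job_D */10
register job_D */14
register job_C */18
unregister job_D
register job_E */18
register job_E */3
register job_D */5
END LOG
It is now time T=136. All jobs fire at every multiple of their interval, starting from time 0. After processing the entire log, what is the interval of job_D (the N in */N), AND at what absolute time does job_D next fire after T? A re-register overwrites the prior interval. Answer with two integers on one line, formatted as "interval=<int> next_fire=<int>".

Op 1: register job_D */10 -> active={job_D:*/10}
Op 2: register job_D */14 -> active={job_D:*/14}
Op 3: register job_C */18 -> active={job_C:*/18, job_D:*/14}
Op 4: unregister job_D -> active={job_C:*/18}
Op 5: register job_E */18 -> active={job_C:*/18, job_E:*/18}
Op 6: register job_E */3 -> active={job_C:*/18, job_E:*/3}
Op 7: register job_D */5 -> active={job_C:*/18, job_D:*/5, job_E:*/3}
Final interval of job_D = 5
Next fire of job_D after T=136: (136//5+1)*5 = 140

Answer: interval=5 next_fire=140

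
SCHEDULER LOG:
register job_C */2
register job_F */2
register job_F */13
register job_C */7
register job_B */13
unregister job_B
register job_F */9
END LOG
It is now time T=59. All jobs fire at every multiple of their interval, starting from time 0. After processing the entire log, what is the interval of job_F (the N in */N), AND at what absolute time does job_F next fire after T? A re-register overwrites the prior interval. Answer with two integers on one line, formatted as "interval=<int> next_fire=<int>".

Op 1: register job_C */2 -> active={job_C:*/2}
Op 2: register job_F */2 -> active={job_C:*/2, job_F:*/2}
Op 3: register job_F */13 -> active={job_C:*/2, job_F:*/13}
Op 4: register job_C */7 -> active={job_C:*/7, job_F:*/13}
Op 5: register job_B */13 -> active={job_B:*/13, job_C:*/7, job_F:*/13}
Op 6: unregister job_B -> active={job_C:*/7, job_F:*/13}
Op 7: register job_F */9 -> active={job_C:*/7, job_F:*/9}
Final interval of job_F = 9
Next fire of job_F after T=59: (59//9+1)*9 = 63

Answer: interval=9 next_fire=63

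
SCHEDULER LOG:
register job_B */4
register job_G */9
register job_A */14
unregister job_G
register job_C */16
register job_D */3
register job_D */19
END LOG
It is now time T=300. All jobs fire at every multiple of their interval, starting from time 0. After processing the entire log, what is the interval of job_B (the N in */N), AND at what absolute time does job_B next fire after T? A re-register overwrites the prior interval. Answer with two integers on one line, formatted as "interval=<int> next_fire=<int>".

Op 1: register job_B */4 -> active={job_B:*/4}
Op 2: register job_G */9 -> active={job_B:*/4, job_G:*/9}
Op 3: register job_A */14 -> active={job_A:*/14, job_B:*/4, job_G:*/9}
Op 4: unregister job_G -> active={job_A:*/14, job_B:*/4}
Op 5: register job_C */16 -> active={job_A:*/14, job_B:*/4, job_C:*/16}
Op 6: register job_D */3 -> active={job_A:*/14, job_B:*/4, job_C:*/16, job_D:*/3}
Op 7: register job_D */19 -> active={job_A:*/14, job_B:*/4, job_C:*/16, job_D:*/19}
Final interval of job_B = 4
Next fire of job_B after T=300: (300//4+1)*4 = 304

Answer: interval=4 next_fire=304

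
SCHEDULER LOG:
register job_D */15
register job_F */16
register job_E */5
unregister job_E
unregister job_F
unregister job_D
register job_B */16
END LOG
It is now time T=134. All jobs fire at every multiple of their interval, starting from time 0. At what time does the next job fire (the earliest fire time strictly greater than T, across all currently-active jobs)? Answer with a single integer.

Op 1: register job_D */15 -> active={job_D:*/15}
Op 2: register job_F */16 -> active={job_D:*/15, job_F:*/16}
Op 3: register job_E */5 -> active={job_D:*/15, job_E:*/5, job_F:*/16}
Op 4: unregister job_E -> active={job_D:*/15, job_F:*/16}
Op 5: unregister job_F -> active={job_D:*/15}
Op 6: unregister job_D -> active={}
Op 7: register job_B */16 -> active={job_B:*/16}
  job_B: interval 16, next fire after T=134 is 144
Earliest fire time = 144 (job job_B)

Answer: 144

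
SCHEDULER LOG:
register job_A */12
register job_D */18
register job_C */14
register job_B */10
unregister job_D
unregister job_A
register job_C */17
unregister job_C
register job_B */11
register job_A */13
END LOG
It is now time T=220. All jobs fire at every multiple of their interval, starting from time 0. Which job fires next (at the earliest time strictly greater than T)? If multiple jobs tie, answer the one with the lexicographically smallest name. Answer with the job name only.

Answer: job_A

Derivation:
Op 1: register job_A */12 -> active={job_A:*/12}
Op 2: register job_D */18 -> active={job_A:*/12, job_D:*/18}
Op 3: register job_C */14 -> active={job_A:*/12, job_C:*/14, job_D:*/18}
Op 4: register job_B */10 -> active={job_A:*/12, job_B:*/10, job_C:*/14, job_D:*/18}
Op 5: unregister job_D -> active={job_A:*/12, job_B:*/10, job_C:*/14}
Op 6: unregister job_A -> active={job_B:*/10, job_C:*/14}
Op 7: register job_C */17 -> active={job_B:*/10, job_C:*/17}
Op 8: unregister job_C -> active={job_B:*/10}
Op 9: register job_B */11 -> active={job_B:*/11}
Op 10: register job_A */13 -> active={job_A:*/13, job_B:*/11}
  job_A: interval 13, next fire after T=220 is 221
  job_B: interval 11, next fire after T=220 is 231
Earliest = 221, winner (lex tiebreak) = job_A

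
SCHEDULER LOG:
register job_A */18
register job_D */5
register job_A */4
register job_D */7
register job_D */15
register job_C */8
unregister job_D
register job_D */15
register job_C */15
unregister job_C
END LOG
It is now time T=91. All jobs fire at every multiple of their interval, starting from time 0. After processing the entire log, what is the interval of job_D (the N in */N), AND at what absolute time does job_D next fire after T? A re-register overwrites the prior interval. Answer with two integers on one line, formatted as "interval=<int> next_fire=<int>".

Op 1: register job_A */18 -> active={job_A:*/18}
Op 2: register job_D */5 -> active={job_A:*/18, job_D:*/5}
Op 3: register job_A */4 -> active={job_A:*/4, job_D:*/5}
Op 4: register job_D */7 -> active={job_A:*/4, job_D:*/7}
Op 5: register job_D */15 -> active={job_A:*/4, job_D:*/15}
Op 6: register job_C */8 -> active={job_A:*/4, job_C:*/8, job_D:*/15}
Op 7: unregister job_D -> active={job_A:*/4, job_C:*/8}
Op 8: register job_D */15 -> active={job_A:*/4, job_C:*/8, job_D:*/15}
Op 9: register job_C */15 -> active={job_A:*/4, job_C:*/15, job_D:*/15}
Op 10: unregister job_C -> active={job_A:*/4, job_D:*/15}
Final interval of job_D = 15
Next fire of job_D after T=91: (91//15+1)*15 = 105

Answer: interval=15 next_fire=105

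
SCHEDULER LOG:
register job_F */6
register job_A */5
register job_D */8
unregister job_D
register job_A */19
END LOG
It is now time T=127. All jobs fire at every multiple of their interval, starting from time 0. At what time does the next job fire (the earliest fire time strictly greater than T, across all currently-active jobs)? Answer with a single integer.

Op 1: register job_F */6 -> active={job_F:*/6}
Op 2: register job_A */5 -> active={job_A:*/5, job_F:*/6}
Op 3: register job_D */8 -> active={job_A:*/5, job_D:*/8, job_F:*/6}
Op 4: unregister job_D -> active={job_A:*/5, job_F:*/6}
Op 5: register job_A */19 -> active={job_A:*/19, job_F:*/6}
  job_A: interval 19, next fire after T=127 is 133
  job_F: interval 6, next fire after T=127 is 132
Earliest fire time = 132 (job job_F)

Answer: 132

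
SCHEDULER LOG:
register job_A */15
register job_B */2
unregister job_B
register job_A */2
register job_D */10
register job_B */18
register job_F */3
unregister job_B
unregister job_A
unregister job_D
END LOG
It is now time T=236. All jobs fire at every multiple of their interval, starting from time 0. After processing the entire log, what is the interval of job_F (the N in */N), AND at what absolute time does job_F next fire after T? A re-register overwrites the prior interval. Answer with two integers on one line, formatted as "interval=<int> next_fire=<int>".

Answer: interval=3 next_fire=237

Derivation:
Op 1: register job_A */15 -> active={job_A:*/15}
Op 2: register job_B */2 -> active={job_A:*/15, job_B:*/2}
Op 3: unregister job_B -> active={job_A:*/15}
Op 4: register job_A */2 -> active={job_A:*/2}
Op 5: register job_D */10 -> active={job_A:*/2, job_D:*/10}
Op 6: register job_B */18 -> active={job_A:*/2, job_B:*/18, job_D:*/10}
Op 7: register job_F */3 -> active={job_A:*/2, job_B:*/18, job_D:*/10, job_F:*/3}
Op 8: unregister job_B -> active={job_A:*/2, job_D:*/10, job_F:*/3}
Op 9: unregister job_A -> active={job_D:*/10, job_F:*/3}
Op 10: unregister job_D -> active={job_F:*/3}
Final interval of job_F = 3
Next fire of job_F after T=236: (236//3+1)*3 = 237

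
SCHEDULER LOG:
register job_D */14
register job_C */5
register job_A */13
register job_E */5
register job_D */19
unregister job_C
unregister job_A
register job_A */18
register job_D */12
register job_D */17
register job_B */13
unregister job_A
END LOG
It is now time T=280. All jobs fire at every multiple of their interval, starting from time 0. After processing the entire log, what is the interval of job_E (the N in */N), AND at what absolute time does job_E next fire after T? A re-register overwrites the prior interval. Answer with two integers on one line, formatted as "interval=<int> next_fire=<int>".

Answer: interval=5 next_fire=285

Derivation:
Op 1: register job_D */14 -> active={job_D:*/14}
Op 2: register job_C */5 -> active={job_C:*/5, job_D:*/14}
Op 3: register job_A */13 -> active={job_A:*/13, job_C:*/5, job_D:*/14}
Op 4: register job_E */5 -> active={job_A:*/13, job_C:*/5, job_D:*/14, job_E:*/5}
Op 5: register job_D */19 -> active={job_A:*/13, job_C:*/5, job_D:*/19, job_E:*/5}
Op 6: unregister job_C -> active={job_A:*/13, job_D:*/19, job_E:*/5}
Op 7: unregister job_A -> active={job_D:*/19, job_E:*/5}
Op 8: register job_A */18 -> active={job_A:*/18, job_D:*/19, job_E:*/5}
Op 9: register job_D */12 -> active={job_A:*/18, job_D:*/12, job_E:*/5}
Op 10: register job_D */17 -> active={job_A:*/18, job_D:*/17, job_E:*/5}
Op 11: register job_B */13 -> active={job_A:*/18, job_B:*/13, job_D:*/17, job_E:*/5}
Op 12: unregister job_A -> active={job_B:*/13, job_D:*/17, job_E:*/5}
Final interval of job_E = 5
Next fire of job_E after T=280: (280//5+1)*5 = 285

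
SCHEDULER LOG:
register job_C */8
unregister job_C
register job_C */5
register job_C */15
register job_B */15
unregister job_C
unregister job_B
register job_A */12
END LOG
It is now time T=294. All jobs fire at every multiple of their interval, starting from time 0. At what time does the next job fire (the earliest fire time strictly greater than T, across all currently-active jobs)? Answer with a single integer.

Op 1: register job_C */8 -> active={job_C:*/8}
Op 2: unregister job_C -> active={}
Op 3: register job_C */5 -> active={job_C:*/5}
Op 4: register job_C */15 -> active={job_C:*/15}
Op 5: register job_B */15 -> active={job_B:*/15, job_C:*/15}
Op 6: unregister job_C -> active={job_B:*/15}
Op 7: unregister job_B -> active={}
Op 8: register job_A */12 -> active={job_A:*/12}
  job_A: interval 12, next fire after T=294 is 300
Earliest fire time = 300 (job job_A)

Answer: 300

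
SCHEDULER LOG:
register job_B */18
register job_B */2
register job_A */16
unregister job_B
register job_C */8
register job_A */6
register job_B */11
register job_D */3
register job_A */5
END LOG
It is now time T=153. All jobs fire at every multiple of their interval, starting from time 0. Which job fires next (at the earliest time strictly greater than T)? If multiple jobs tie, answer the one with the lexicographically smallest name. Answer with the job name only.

Op 1: register job_B */18 -> active={job_B:*/18}
Op 2: register job_B */2 -> active={job_B:*/2}
Op 3: register job_A */16 -> active={job_A:*/16, job_B:*/2}
Op 4: unregister job_B -> active={job_A:*/16}
Op 5: register job_C */8 -> active={job_A:*/16, job_C:*/8}
Op 6: register job_A */6 -> active={job_A:*/6, job_C:*/8}
Op 7: register job_B */11 -> active={job_A:*/6, job_B:*/11, job_C:*/8}
Op 8: register job_D */3 -> active={job_A:*/6, job_B:*/11, job_C:*/8, job_D:*/3}
Op 9: register job_A */5 -> active={job_A:*/5, job_B:*/11, job_C:*/8, job_D:*/3}
  job_A: interval 5, next fire after T=153 is 155
  job_B: interval 11, next fire after T=153 is 154
  job_C: interval 8, next fire after T=153 is 160
  job_D: interval 3, next fire after T=153 is 156
Earliest = 154, winner (lex tiebreak) = job_B

Answer: job_B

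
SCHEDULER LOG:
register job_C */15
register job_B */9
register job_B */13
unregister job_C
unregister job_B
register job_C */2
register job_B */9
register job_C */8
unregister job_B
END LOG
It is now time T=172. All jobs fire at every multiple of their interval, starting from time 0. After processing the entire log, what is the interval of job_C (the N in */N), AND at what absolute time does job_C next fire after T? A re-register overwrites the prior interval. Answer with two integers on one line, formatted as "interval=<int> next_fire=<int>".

Answer: interval=8 next_fire=176

Derivation:
Op 1: register job_C */15 -> active={job_C:*/15}
Op 2: register job_B */9 -> active={job_B:*/9, job_C:*/15}
Op 3: register job_B */13 -> active={job_B:*/13, job_C:*/15}
Op 4: unregister job_C -> active={job_B:*/13}
Op 5: unregister job_B -> active={}
Op 6: register job_C */2 -> active={job_C:*/2}
Op 7: register job_B */9 -> active={job_B:*/9, job_C:*/2}
Op 8: register job_C */8 -> active={job_B:*/9, job_C:*/8}
Op 9: unregister job_B -> active={job_C:*/8}
Final interval of job_C = 8
Next fire of job_C after T=172: (172//8+1)*8 = 176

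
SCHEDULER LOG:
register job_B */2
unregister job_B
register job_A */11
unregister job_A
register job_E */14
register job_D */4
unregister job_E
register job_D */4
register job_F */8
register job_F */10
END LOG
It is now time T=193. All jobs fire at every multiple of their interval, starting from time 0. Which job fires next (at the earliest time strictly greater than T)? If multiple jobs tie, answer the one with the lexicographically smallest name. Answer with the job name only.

Op 1: register job_B */2 -> active={job_B:*/2}
Op 2: unregister job_B -> active={}
Op 3: register job_A */11 -> active={job_A:*/11}
Op 4: unregister job_A -> active={}
Op 5: register job_E */14 -> active={job_E:*/14}
Op 6: register job_D */4 -> active={job_D:*/4, job_E:*/14}
Op 7: unregister job_E -> active={job_D:*/4}
Op 8: register job_D */4 -> active={job_D:*/4}
Op 9: register job_F */8 -> active={job_D:*/4, job_F:*/8}
Op 10: register job_F */10 -> active={job_D:*/4, job_F:*/10}
  job_D: interval 4, next fire after T=193 is 196
  job_F: interval 10, next fire after T=193 is 200
Earliest = 196, winner (lex tiebreak) = job_D

Answer: job_D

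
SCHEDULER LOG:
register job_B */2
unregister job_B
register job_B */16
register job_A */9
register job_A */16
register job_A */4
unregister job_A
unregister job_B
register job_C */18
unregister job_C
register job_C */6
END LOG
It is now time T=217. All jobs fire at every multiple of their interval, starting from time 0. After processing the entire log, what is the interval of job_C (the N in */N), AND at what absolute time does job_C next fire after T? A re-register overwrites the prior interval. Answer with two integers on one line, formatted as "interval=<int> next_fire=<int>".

Answer: interval=6 next_fire=222

Derivation:
Op 1: register job_B */2 -> active={job_B:*/2}
Op 2: unregister job_B -> active={}
Op 3: register job_B */16 -> active={job_B:*/16}
Op 4: register job_A */9 -> active={job_A:*/9, job_B:*/16}
Op 5: register job_A */16 -> active={job_A:*/16, job_B:*/16}
Op 6: register job_A */4 -> active={job_A:*/4, job_B:*/16}
Op 7: unregister job_A -> active={job_B:*/16}
Op 8: unregister job_B -> active={}
Op 9: register job_C */18 -> active={job_C:*/18}
Op 10: unregister job_C -> active={}
Op 11: register job_C */6 -> active={job_C:*/6}
Final interval of job_C = 6
Next fire of job_C after T=217: (217//6+1)*6 = 222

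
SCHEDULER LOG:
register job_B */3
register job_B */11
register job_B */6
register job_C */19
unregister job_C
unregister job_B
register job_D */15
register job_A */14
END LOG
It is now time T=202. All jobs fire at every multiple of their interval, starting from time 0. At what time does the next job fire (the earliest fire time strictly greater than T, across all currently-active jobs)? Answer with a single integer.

Op 1: register job_B */3 -> active={job_B:*/3}
Op 2: register job_B */11 -> active={job_B:*/11}
Op 3: register job_B */6 -> active={job_B:*/6}
Op 4: register job_C */19 -> active={job_B:*/6, job_C:*/19}
Op 5: unregister job_C -> active={job_B:*/6}
Op 6: unregister job_B -> active={}
Op 7: register job_D */15 -> active={job_D:*/15}
Op 8: register job_A */14 -> active={job_A:*/14, job_D:*/15}
  job_A: interval 14, next fire after T=202 is 210
  job_D: interval 15, next fire after T=202 is 210
Earliest fire time = 210 (job job_A)

Answer: 210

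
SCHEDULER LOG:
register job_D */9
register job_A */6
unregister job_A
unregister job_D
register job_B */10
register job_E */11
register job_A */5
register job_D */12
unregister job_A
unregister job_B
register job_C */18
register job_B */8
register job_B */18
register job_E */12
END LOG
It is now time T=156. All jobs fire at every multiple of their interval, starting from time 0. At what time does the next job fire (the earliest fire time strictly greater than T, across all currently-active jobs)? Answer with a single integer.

Answer: 162

Derivation:
Op 1: register job_D */9 -> active={job_D:*/9}
Op 2: register job_A */6 -> active={job_A:*/6, job_D:*/9}
Op 3: unregister job_A -> active={job_D:*/9}
Op 4: unregister job_D -> active={}
Op 5: register job_B */10 -> active={job_B:*/10}
Op 6: register job_E */11 -> active={job_B:*/10, job_E:*/11}
Op 7: register job_A */5 -> active={job_A:*/5, job_B:*/10, job_E:*/11}
Op 8: register job_D */12 -> active={job_A:*/5, job_B:*/10, job_D:*/12, job_E:*/11}
Op 9: unregister job_A -> active={job_B:*/10, job_D:*/12, job_E:*/11}
Op 10: unregister job_B -> active={job_D:*/12, job_E:*/11}
Op 11: register job_C */18 -> active={job_C:*/18, job_D:*/12, job_E:*/11}
Op 12: register job_B */8 -> active={job_B:*/8, job_C:*/18, job_D:*/12, job_E:*/11}
Op 13: register job_B */18 -> active={job_B:*/18, job_C:*/18, job_D:*/12, job_E:*/11}
Op 14: register job_E */12 -> active={job_B:*/18, job_C:*/18, job_D:*/12, job_E:*/12}
  job_B: interval 18, next fire after T=156 is 162
  job_C: interval 18, next fire after T=156 is 162
  job_D: interval 12, next fire after T=156 is 168
  job_E: interval 12, next fire after T=156 is 168
Earliest fire time = 162 (job job_B)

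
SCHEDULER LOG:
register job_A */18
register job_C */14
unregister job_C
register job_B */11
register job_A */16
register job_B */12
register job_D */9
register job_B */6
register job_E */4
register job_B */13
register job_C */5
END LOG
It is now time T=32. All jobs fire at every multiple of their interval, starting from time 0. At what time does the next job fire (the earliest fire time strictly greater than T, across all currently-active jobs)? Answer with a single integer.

Op 1: register job_A */18 -> active={job_A:*/18}
Op 2: register job_C */14 -> active={job_A:*/18, job_C:*/14}
Op 3: unregister job_C -> active={job_A:*/18}
Op 4: register job_B */11 -> active={job_A:*/18, job_B:*/11}
Op 5: register job_A */16 -> active={job_A:*/16, job_B:*/11}
Op 6: register job_B */12 -> active={job_A:*/16, job_B:*/12}
Op 7: register job_D */9 -> active={job_A:*/16, job_B:*/12, job_D:*/9}
Op 8: register job_B */6 -> active={job_A:*/16, job_B:*/6, job_D:*/9}
Op 9: register job_E */4 -> active={job_A:*/16, job_B:*/6, job_D:*/9, job_E:*/4}
Op 10: register job_B */13 -> active={job_A:*/16, job_B:*/13, job_D:*/9, job_E:*/4}
Op 11: register job_C */5 -> active={job_A:*/16, job_B:*/13, job_C:*/5, job_D:*/9, job_E:*/4}
  job_A: interval 16, next fire after T=32 is 48
  job_B: interval 13, next fire after T=32 is 39
  job_C: interval 5, next fire after T=32 is 35
  job_D: interval 9, next fire after T=32 is 36
  job_E: interval 4, next fire after T=32 is 36
Earliest fire time = 35 (job job_C)

Answer: 35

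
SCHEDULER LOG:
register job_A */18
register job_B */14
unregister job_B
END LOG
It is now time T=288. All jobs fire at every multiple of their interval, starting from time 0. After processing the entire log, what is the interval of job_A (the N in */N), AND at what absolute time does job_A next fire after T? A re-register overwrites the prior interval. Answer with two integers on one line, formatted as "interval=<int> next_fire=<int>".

Answer: interval=18 next_fire=306

Derivation:
Op 1: register job_A */18 -> active={job_A:*/18}
Op 2: register job_B */14 -> active={job_A:*/18, job_B:*/14}
Op 3: unregister job_B -> active={job_A:*/18}
Final interval of job_A = 18
Next fire of job_A after T=288: (288//18+1)*18 = 306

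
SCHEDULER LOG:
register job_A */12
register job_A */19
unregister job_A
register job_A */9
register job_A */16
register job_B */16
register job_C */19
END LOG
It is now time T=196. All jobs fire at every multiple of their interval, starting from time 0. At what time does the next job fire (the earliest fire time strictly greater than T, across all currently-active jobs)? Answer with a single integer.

Op 1: register job_A */12 -> active={job_A:*/12}
Op 2: register job_A */19 -> active={job_A:*/19}
Op 3: unregister job_A -> active={}
Op 4: register job_A */9 -> active={job_A:*/9}
Op 5: register job_A */16 -> active={job_A:*/16}
Op 6: register job_B */16 -> active={job_A:*/16, job_B:*/16}
Op 7: register job_C */19 -> active={job_A:*/16, job_B:*/16, job_C:*/19}
  job_A: interval 16, next fire after T=196 is 208
  job_B: interval 16, next fire after T=196 is 208
  job_C: interval 19, next fire after T=196 is 209
Earliest fire time = 208 (job job_A)

Answer: 208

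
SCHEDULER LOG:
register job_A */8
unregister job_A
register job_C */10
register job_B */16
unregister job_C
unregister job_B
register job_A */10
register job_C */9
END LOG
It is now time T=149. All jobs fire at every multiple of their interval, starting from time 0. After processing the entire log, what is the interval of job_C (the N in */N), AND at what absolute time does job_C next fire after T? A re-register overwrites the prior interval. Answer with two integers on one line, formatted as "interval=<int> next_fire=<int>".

Answer: interval=9 next_fire=153

Derivation:
Op 1: register job_A */8 -> active={job_A:*/8}
Op 2: unregister job_A -> active={}
Op 3: register job_C */10 -> active={job_C:*/10}
Op 4: register job_B */16 -> active={job_B:*/16, job_C:*/10}
Op 5: unregister job_C -> active={job_B:*/16}
Op 6: unregister job_B -> active={}
Op 7: register job_A */10 -> active={job_A:*/10}
Op 8: register job_C */9 -> active={job_A:*/10, job_C:*/9}
Final interval of job_C = 9
Next fire of job_C after T=149: (149//9+1)*9 = 153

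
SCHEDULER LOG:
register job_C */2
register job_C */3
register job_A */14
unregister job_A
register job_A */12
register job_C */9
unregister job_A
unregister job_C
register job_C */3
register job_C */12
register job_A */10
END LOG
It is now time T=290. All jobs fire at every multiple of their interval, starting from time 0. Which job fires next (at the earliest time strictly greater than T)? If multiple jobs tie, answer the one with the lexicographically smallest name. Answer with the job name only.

Op 1: register job_C */2 -> active={job_C:*/2}
Op 2: register job_C */3 -> active={job_C:*/3}
Op 3: register job_A */14 -> active={job_A:*/14, job_C:*/3}
Op 4: unregister job_A -> active={job_C:*/3}
Op 5: register job_A */12 -> active={job_A:*/12, job_C:*/3}
Op 6: register job_C */9 -> active={job_A:*/12, job_C:*/9}
Op 7: unregister job_A -> active={job_C:*/9}
Op 8: unregister job_C -> active={}
Op 9: register job_C */3 -> active={job_C:*/3}
Op 10: register job_C */12 -> active={job_C:*/12}
Op 11: register job_A */10 -> active={job_A:*/10, job_C:*/12}
  job_A: interval 10, next fire after T=290 is 300
  job_C: interval 12, next fire after T=290 is 300
Earliest = 300, winner (lex tiebreak) = job_A

Answer: job_A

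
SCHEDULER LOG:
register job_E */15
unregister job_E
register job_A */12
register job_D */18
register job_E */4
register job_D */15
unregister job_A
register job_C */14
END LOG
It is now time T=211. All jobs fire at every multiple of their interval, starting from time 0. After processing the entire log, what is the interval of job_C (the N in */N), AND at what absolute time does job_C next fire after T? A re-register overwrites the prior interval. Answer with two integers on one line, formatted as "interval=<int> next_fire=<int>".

Answer: interval=14 next_fire=224

Derivation:
Op 1: register job_E */15 -> active={job_E:*/15}
Op 2: unregister job_E -> active={}
Op 3: register job_A */12 -> active={job_A:*/12}
Op 4: register job_D */18 -> active={job_A:*/12, job_D:*/18}
Op 5: register job_E */4 -> active={job_A:*/12, job_D:*/18, job_E:*/4}
Op 6: register job_D */15 -> active={job_A:*/12, job_D:*/15, job_E:*/4}
Op 7: unregister job_A -> active={job_D:*/15, job_E:*/4}
Op 8: register job_C */14 -> active={job_C:*/14, job_D:*/15, job_E:*/4}
Final interval of job_C = 14
Next fire of job_C after T=211: (211//14+1)*14 = 224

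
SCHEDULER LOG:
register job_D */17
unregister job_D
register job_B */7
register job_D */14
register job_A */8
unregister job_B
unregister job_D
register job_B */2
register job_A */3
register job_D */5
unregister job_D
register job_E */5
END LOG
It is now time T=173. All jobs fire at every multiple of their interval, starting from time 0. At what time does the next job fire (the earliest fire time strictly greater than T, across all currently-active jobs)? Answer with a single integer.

Answer: 174

Derivation:
Op 1: register job_D */17 -> active={job_D:*/17}
Op 2: unregister job_D -> active={}
Op 3: register job_B */7 -> active={job_B:*/7}
Op 4: register job_D */14 -> active={job_B:*/7, job_D:*/14}
Op 5: register job_A */8 -> active={job_A:*/8, job_B:*/7, job_D:*/14}
Op 6: unregister job_B -> active={job_A:*/8, job_D:*/14}
Op 7: unregister job_D -> active={job_A:*/8}
Op 8: register job_B */2 -> active={job_A:*/8, job_B:*/2}
Op 9: register job_A */3 -> active={job_A:*/3, job_B:*/2}
Op 10: register job_D */5 -> active={job_A:*/3, job_B:*/2, job_D:*/5}
Op 11: unregister job_D -> active={job_A:*/3, job_B:*/2}
Op 12: register job_E */5 -> active={job_A:*/3, job_B:*/2, job_E:*/5}
  job_A: interval 3, next fire after T=173 is 174
  job_B: interval 2, next fire after T=173 is 174
  job_E: interval 5, next fire after T=173 is 175
Earliest fire time = 174 (job job_A)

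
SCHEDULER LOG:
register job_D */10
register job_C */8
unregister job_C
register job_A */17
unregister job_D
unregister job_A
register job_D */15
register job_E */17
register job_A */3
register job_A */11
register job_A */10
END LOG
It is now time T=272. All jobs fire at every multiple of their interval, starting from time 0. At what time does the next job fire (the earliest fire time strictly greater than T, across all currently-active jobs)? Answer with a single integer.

Answer: 280

Derivation:
Op 1: register job_D */10 -> active={job_D:*/10}
Op 2: register job_C */8 -> active={job_C:*/8, job_D:*/10}
Op 3: unregister job_C -> active={job_D:*/10}
Op 4: register job_A */17 -> active={job_A:*/17, job_D:*/10}
Op 5: unregister job_D -> active={job_A:*/17}
Op 6: unregister job_A -> active={}
Op 7: register job_D */15 -> active={job_D:*/15}
Op 8: register job_E */17 -> active={job_D:*/15, job_E:*/17}
Op 9: register job_A */3 -> active={job_A:*/3, job_D:*/15, job_E:*/17}
Op 10: register job_A */11 -> active={job_A:*/11, job_D:*/15, job_E:*/17}
Op 11: register job_A */10 -> active={job_A:*/10, job_D:*/15, job_E:*/17}
  job_A: interval 10, next fire after T=272 is 280
  job_D: interval 15, next fire after T=272 is 285
  job_E: interval 17, next fire after T=272 is 289
Earliest fire time = 280 (job job_A)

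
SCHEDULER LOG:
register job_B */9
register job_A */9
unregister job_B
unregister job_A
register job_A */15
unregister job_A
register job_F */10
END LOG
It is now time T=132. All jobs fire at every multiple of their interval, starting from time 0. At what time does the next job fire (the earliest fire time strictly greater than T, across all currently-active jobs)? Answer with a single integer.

Op 1: register job_B */9 -> active={job_B:*/9}
Op 2: register job_A */9 -> active={job_A:*/9, job_B:*/9}
Op 3: unregister job_B -> active={job_A:*/9}
Op 4: unregister job_A -> active={}
Op 5: register job_A */15 -> active={job_A:*/15}
Op 6: unregister job_A -> active={}
Op 7: register job_F */10 -> active={job_F:*/10}
  job_F: interval 10, next fire after T=132 is 140
Earliest fire time = 140 (job job_F)

Answer: 140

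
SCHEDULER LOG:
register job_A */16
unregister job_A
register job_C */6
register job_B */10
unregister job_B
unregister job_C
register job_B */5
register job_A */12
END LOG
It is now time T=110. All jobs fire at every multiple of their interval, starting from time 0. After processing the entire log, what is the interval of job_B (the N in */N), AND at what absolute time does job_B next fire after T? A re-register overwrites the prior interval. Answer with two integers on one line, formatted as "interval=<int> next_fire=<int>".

Op 1: register job_A */16 -> active={job_A:*/16}
Op 2: unregister job_A -> active={}
Op 3: register job_C */6 -> active={job_C:*/6}
Op 4: register job_B */10 -> active={job_B:*/10, job_C:*/6}
Op 5: unregister job_B -> active={job_C:*/6}
Op 6: unregister job_C -> active={}
Op 7: register job_B */5 -> active={job_B:*/5}
Op 8: register job_A */12 -> active={job_A:*/12, job_B:*/5}
Final interval of job_B = 5
Next fire of job_B after T=110: (110//5+1)*5 = 115

Answer: interval=5 next_fire=115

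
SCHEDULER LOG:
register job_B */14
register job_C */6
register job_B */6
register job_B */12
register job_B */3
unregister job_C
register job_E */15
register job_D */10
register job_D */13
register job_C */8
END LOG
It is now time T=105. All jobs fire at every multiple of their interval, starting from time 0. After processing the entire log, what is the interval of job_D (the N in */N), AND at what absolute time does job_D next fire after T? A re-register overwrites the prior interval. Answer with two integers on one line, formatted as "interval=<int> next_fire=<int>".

Answer: interval=13 next_fire=117

Derivation:
Op 1: register job_B */14 -> active={job_B:*/14}
Op 2: register job_C */6 -> active={job_B:*/14, job_C:*/6}
Op 3: register job_B */6 -> active={job_B:*/6, job_C:*/6}
Op 4: register job_B */12 -> active={job_B:*/12, job_C:*/6}
Op 5: register job_B */3 -> active={job_B:*/3, job_C:*/6}
Op 6: unregister job_C -> active={job_B:*/3}
Op 7: register job_E */15 -> active={job_B:*/3, job_E:*/15}
Op 8: register job_D */10 -> active={job_B:*/3, job_D:*/10, job_E:*/15}
Op 9: register job_D */13 -> active={job_B:*/3, job_D:*/13, job_E:*/15}
Op 10: register job_C */8 -> active={job_B:*/3, job_C:*/8, job_D:*/13, job_E:*/15}
Final interval of job_D = 13
Next fire of job_D after T=105: (105//13+1)*13 = 117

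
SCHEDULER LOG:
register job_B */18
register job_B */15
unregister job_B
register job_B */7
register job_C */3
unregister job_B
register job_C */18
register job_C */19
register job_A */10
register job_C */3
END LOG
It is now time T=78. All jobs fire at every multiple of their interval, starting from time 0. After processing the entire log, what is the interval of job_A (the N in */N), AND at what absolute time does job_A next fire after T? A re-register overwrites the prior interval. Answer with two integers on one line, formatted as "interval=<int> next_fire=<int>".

Answer: interval=10 next_fire=80

Derivation:
Op 1: register job_B */18 -> active={job_B:*/18}
Op 2: register job_B */15 -> active={job_B:*/15}
Op 3: unregister job_B -> active={}
Op 4: register job_B */7 -> active={job_B:*/7}
Op 5: register job_C */3 -> active={job_B:*/7, job_C:*/3}
Op 6: unregister job_B -> active={job_C:*/3}
Op 7: register job_C */18 -> active={job_C:*/18}
Op 8: register job_C */19 -> active={job_C:*/19}
Op 9: register job_A */10 -> active={job_A:*/10, job_C:*/19}
Op 10: register job_C */3 -> active={job_A:*/10, job_C:*/3}
Final interval of job_A = 10
Next fire of job_A after T=78: (78//10+1)*10 = 80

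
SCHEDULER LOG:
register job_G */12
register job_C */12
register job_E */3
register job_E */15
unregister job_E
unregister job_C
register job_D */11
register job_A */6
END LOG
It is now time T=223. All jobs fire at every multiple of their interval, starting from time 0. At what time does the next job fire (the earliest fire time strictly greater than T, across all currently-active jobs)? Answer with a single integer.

Op 1: register job_G */12 -> active={job_G:*/12}
Op 2: register job_C */12 -> active={job_C:*/12, job_G:*/12}
Op 3: register job_E */3 -> active={job_C:*/12, job_E:*/3, job_G:*/12}
Op 4: register job_E */15 -> active={job_C:*/12, job_E:*/15, job_G:*/12}
Op 5: unregister job_E -> active={job_C:*/12, job_G:*/12}
Op 6: unregister job_C -> active={job_G:*/12}
Op 7: register job_D */11 -> active={job_D:*/11, job_G:*/12}
Op 8: register job_A */6 -> active={job_A:*/6, job_D:*/11, job_G:*/12}
  job_A: interval 6, next fire after T=223 is 228
  job_D: interval 11, next fire after T=223 is 231
  job_G: interval 12, next fire after T=223 is 228
Earliest fire time = 228 (job job_A)

Answer: 228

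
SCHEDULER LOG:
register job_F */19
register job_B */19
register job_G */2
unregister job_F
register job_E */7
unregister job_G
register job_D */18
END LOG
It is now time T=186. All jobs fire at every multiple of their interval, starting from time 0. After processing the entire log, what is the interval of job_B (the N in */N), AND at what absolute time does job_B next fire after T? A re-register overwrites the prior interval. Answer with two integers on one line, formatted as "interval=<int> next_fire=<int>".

Answer: interval=19 next_fire=190

Derivation:
Op 1: register job_F */19 -> active={job_F:*/19}
Op 2: register job_B */19 -> active={job_B:*/19, job_F:*/19}
Op 3: register job_G */2 -> active={job_B:*/19, job_F:*/19, job_G:*/2}
Op 4: unregister job_F -> active={job_B:*/19, job_G:*/2}
Op 5: register job_E */7 -> active={job_B:*/19, job_E:*/7, job_G:*/2}
Op 6: unregister job_G -> active={job_B:*/19, job_E:*/7}
Op 7: register job_D */18 -> active={job_B:*/19, job_D:*/18, job_E:*/7}
Final interval of job_B = 19
Next fire of job_B after T=186: (186//19+1)*19 = 190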